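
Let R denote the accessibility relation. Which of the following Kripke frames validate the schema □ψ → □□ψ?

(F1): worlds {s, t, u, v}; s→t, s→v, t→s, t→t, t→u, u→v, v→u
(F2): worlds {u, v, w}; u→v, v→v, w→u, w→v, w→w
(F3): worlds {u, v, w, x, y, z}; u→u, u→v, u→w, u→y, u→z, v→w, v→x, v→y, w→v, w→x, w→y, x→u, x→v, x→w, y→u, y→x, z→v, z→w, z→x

Frame correspondent (Sahlqvist): ∀x ∀y ∀z (Rxy ∧ Ryz → Rxz) — i.e. transitivity.
(F1): fails — Ruv and Rvu but not Ruu.
(F2): condition met.
(F3): fails — Ruv and Rvx but not Rux.

(F2)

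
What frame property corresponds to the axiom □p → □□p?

transitivity: ∀x ∀y ∀z (Rxy ∧ Ryz → Rxz)

Suppose □p→□□p is valid. Take Rxy, Ryz and set V(p)={w : Rxw}. Then □p at x, so □□p at x, so □p at y, so p at z, i.e. Rxz.
The converse is a direct semantic check.
Frame condition: ∀x ∀y ∀z (Rxy ∧ Ryz → Rxz).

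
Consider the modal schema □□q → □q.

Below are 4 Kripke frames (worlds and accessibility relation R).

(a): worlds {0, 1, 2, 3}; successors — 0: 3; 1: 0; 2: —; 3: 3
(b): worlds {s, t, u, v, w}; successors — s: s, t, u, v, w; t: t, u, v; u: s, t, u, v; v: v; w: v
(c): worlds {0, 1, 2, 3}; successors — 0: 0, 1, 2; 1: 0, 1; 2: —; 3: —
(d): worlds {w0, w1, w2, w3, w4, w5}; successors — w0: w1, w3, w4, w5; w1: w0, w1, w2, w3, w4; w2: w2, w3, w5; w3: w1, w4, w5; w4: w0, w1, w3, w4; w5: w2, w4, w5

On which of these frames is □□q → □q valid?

Frame correspondent (Sahlqvist): ∀x ∀y (Rxy → ∃z (Rxz ∧ Rzy)) — i.e. density.
(a): fails — R10 but no z with R1z and Rz0.
(b): holds.
(c): holds.
(d): holds.

(b), (c), (d)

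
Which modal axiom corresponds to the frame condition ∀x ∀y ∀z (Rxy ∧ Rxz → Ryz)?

The condition is the Euclidean property. The 5 schema ◇q → □◇q defines it.
Suppose ◇q→□◇q is valid. Take Rxy, Rxz and set V(q)={y}. Then ◇q at x, so □◇q at x, so ◇q at z, so some w with Rzw has q; w=y, i.e. Rzy. By symmetry of the argument, Ryz.

◇q → □◇q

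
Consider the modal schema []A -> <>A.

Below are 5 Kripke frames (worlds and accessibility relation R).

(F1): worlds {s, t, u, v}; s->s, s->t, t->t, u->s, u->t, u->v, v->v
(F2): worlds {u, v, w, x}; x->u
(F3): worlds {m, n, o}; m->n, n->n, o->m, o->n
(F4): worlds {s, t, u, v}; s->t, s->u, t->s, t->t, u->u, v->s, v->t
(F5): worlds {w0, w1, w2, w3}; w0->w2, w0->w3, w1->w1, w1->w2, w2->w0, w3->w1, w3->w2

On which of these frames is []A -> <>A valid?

This is the axiom for seriality; its first-order frame correspondent is forall x exists y Rxy.
(F1): condition met.
(F2): fails — world u has no successor.
(F3): condition met.
(F4): condition met.
(F5): condition met.

(F1), (F3), (F4), (F5)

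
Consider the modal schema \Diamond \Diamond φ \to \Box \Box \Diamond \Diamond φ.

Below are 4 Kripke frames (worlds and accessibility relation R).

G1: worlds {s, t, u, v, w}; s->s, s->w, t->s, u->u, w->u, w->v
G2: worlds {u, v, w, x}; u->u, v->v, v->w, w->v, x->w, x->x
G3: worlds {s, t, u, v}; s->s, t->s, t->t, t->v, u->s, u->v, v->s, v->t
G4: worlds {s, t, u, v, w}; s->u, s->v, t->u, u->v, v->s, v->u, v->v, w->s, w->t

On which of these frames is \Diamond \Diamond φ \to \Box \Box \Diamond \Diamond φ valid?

This is the axiom for a generalized confluence (Geach) condition; its first-order frame correspondent is \forall x \forall y \forall z ((x R^2 y \wedge x R^2 z) \to \exists w (y = w \wedge z R^2 w)).
G1: fails — sR²s, sR²u but no w* with s=w* and uR²w*.
G2: fails — xR²x, xR²v but no t with x=t and vR²t.
G3: fails — tR²t, tR²s but no w with t=w and sR²w.
G4: ✓.

G4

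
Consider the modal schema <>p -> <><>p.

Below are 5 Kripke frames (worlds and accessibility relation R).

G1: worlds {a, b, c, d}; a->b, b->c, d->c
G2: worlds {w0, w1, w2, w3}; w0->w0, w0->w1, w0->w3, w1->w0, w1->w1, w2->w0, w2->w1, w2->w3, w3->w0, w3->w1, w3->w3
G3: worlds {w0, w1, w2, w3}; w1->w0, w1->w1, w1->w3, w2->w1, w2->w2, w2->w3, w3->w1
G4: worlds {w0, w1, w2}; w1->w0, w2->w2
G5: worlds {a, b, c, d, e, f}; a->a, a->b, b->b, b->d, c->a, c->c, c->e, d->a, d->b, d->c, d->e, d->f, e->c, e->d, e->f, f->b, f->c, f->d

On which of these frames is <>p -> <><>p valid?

This is the axiom for a generalized confluence (Geach) condition; its first-order frame correspondent is forall x forall y (xRy -> exists w (y = w & x R^2 w)).
G1: fails — aRb but no w with b=w and aR²w.
G2: ✓.
G3: ✓.
G4: fails — w1Rw0 but no w with w0=w and w1R²w.
G5: ✓.

G2, G3, G5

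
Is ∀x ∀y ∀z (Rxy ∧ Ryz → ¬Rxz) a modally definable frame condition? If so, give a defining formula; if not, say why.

Not modally definable

Any modally definable frame class is closed under surjective bounded morphisms.
The 5-cycle (worlds a,b,c,d,e with a→b→c→d→e→a) is intransitive. Mapping every world to a single reflexive point • is a surjective bounded morphism; the reflexive point is not intransitive (R••∧R•• but R••).
So the class is not modally definable.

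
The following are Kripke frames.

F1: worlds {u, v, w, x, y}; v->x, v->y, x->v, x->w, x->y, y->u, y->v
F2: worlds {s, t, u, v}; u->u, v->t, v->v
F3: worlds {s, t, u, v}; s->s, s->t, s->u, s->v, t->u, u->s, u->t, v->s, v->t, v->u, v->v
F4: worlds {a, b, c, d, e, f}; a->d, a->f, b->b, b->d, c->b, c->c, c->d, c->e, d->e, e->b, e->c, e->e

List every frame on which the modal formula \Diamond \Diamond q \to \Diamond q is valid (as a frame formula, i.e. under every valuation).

F2

This is the axiom for transitivity; its first-order frame correspondent is \forall x \forall y \forall z (Rxy \wedge Ryz \to Rxz).
F1: fails — Rvx and Rxw but not Rvw.
F2: condition met.
F3: fails — Rut and Rtu but not Ruu.
F4: fails — Reb and Rbd but not Red.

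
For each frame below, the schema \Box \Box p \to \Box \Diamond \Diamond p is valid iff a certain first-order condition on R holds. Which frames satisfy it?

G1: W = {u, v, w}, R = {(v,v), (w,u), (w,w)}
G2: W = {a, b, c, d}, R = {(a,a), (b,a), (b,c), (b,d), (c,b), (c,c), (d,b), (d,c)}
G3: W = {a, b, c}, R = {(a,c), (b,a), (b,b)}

The schema corresponds to a generalized confluence (Geach) condition: \forall x \forall z (xRz \to \exists w (x R^2 w \wedge z R^2 w)).
G1: fails — wRu but no t with wR²t and uR²t.
G2: satisfies the condition.
G3: fails — aRc but no w with aR²w and cR²w.
Valid on: G2.

G2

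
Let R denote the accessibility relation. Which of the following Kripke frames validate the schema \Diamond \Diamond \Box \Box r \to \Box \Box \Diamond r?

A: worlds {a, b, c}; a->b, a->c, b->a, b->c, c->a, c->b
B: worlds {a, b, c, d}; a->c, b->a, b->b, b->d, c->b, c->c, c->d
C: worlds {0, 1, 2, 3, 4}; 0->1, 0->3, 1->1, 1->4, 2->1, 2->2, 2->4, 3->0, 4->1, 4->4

A

This is the axiom for a generalized confluence (Geach) condition; its first-order frame correspondent is \forall x \forall y \forall z ((x R^2 y \wedge x R^2 z) \to \exists w (y R^2 w \wedge zRw)).
A: holds.
B: fails — aR²b, aR²d but no w with bR²w and dRw.
C: fails — 3R²1, 3R²3 but no w with 1R²w and 3Rw.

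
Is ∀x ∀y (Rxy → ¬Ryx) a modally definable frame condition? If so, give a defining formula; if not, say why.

Any modally definable frame class is closed under surjective bounded morphisms.
The 3-cycle (worlds s,t,u with s→t→u→s) is asymmetric. Mapping every world to a single reflexive point • is a surjective bounded morphism, and the reflexive point is not asymmetric (R•• but asymmetry requires ¬R••).
Hence asymmetry is not modally definable.

No — not modally definable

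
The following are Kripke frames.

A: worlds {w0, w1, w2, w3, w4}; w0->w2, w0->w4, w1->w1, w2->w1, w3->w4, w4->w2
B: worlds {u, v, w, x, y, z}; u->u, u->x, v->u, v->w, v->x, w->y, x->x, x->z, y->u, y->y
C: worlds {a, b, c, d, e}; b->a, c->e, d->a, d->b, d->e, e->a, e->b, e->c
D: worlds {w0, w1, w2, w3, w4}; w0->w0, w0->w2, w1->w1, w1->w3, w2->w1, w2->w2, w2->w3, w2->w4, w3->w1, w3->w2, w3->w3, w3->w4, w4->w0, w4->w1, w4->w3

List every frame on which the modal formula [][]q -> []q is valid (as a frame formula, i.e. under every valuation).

D

The schema corresponds to density: forall x forall y (Rxy -> exists z (Rxz & Rzy)).
A: fails — Rw0w4 but no z with Rw0z and Rzw4.
B: fails — Rvw but no t with Rvt and Rtw.
C: fails — Reb but no z with Rez and Rzb.
D: holds.
Valid on: D.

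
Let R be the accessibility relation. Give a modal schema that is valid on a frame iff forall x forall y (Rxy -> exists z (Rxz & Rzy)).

□□r → □r

A defining formula is □□r → □r (the C4 axiom).
Suppose □□r→□r is valid. Take Rxy and set V(r)={w : xR²w}. Then □□r at x, so □r at x, so r at y, i.e. ∃z(Rxz∧Rzy).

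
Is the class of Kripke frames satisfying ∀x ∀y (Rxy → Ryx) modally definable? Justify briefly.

Yes, by q → □◇q

Yes: it is symmetry, defined by the B schema q → □◇q.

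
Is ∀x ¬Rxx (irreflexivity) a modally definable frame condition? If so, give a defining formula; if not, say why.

Modal frame validity is preserved under surjective bounded morphisms.
The 4-cycle (worlds 0,1,2,3 with 0→1→2→3→0) is irreflexive, and the map sending every world to a single reflexive point • is a surjective bounded morphism (forth: every edge maps to (•,•); back: every world has a successor). So any modal formula valid on the 4-cycle is also valid on the reflexive point, which is not irreflexive.
So no modal formula (or set of formulas) defines exactly the irreflexive frames.

No — not modally definable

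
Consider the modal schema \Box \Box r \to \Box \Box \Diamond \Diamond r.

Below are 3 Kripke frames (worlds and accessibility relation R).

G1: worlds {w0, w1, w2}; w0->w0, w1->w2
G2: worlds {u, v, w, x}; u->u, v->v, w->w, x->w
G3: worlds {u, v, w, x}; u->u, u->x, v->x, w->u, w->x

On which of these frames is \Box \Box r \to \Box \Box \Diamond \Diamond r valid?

This is the axiom for a generalized confluence (Geach) condition; its first-order frame correspondent is \forall x \forall z (x R^2 z \to \exists w (x R^2 w \wedge z R^2 w)).
G1: holds.
G2: holds.
G3: fails — uR²x but no t with uR²t and xR²t.

G1, G2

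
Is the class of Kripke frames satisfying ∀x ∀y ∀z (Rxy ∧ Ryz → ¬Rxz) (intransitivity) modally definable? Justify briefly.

Any modally definable frame class is closed under surjective bounded morphisms.
The 3-cycle (worlds 0,1,2 with 0→1→2→0) is intransitive. Mapping every world to a single reflexive point • is a surjective bounded morphism; the reflexive point is not intransitive (R••∧R•• but R••).
Hence intransitivity is not modally definable.

No — not modally definable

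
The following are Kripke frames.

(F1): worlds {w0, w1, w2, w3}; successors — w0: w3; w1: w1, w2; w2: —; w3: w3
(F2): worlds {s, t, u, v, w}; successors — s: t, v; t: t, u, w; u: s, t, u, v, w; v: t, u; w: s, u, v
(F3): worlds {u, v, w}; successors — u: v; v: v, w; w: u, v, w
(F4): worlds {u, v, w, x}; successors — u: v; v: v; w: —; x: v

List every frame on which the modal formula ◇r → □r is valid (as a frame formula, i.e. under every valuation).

(F4)

The schema corresponds to partial functionality: ∀x ∀y ∀z (Rxy ∧ Rxz → y = z).
(F1): fails — w1 sees both w1 and w2.
(F2): fails — s sees both t and v.
(F3): fails — v sees both v and w.
(F4): satisfies the condition.
Valid on: (F4).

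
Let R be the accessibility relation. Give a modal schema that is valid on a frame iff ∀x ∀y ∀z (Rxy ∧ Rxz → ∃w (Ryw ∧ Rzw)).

◇□r → □◇r

The condition is convergence. The .2 schema ◇□r → □◇r defines it.
Suppose ◇□r→□◇r is valid. Take Rxy, Rxz and set V(r)={w : Ryw}. Then □r at y so ◇□r at x, so □◇r at x, so ◇r at z, giving w with Rzw and Ryw.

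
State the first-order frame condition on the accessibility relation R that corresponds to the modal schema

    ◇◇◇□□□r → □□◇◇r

This is a Sahlqvist (Geach-type) schema ◇^3□^3r → □^2◇^2r.
Minimal-valuation argument: fix x; take any y with xR^3y and any z with xR^2z. Set V(r) to the set of worlds R-reachable from y in exactly 3 steps. Then □^3r holds at y, so the antecedent holds at x; validity forces ◇^2r at z, giving a w with zR^2w and yR^3w.
First-order correspondent: ∀x ∀y ∀z ((xR³y ∧ xR²z) → ∃w (yR³w ∧ zR²w)).

∀x ∀y ∀z ((xR³y ∧ xR²z) → ∃w (yR³w ∧ zR²w))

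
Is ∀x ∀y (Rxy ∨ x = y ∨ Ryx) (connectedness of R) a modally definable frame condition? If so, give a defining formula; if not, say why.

If a class were modally definable it would be closed under disjoint unions (Goldblatt–Thomason).
Take 4 disjoint single-world reflexive frames: each is trivially connected, but their disjoint union has 4 worlds with no edge between distinct components, so it is not connected.
So no modal formula (or set of formulas) defines exactly the connected frames.

Not definable by any modal formula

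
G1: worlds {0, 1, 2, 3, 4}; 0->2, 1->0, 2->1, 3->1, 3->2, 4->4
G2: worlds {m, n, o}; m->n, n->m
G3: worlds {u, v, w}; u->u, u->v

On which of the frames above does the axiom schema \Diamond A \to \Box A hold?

G2

Frame correspondent (Sahlqvist): \forall x \forall y \forall z (Rxy \wedge Rxz \to y = z) — i.e. partial functionality.
G1: fails — 3 sees both 1 and 2.
G2: ✓.
G3: fails — u sees both u and v.
Valid on: G2.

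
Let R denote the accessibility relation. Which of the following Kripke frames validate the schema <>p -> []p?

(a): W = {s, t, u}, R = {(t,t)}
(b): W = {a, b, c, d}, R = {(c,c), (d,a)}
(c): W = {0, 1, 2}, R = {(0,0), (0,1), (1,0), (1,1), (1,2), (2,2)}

(a), (b)

This is the axiom for partial functionality; its first-order frame correspondent is forall x forall y forall z (Rxy & Rxz -> y = z).
(a): satisfies the condition.
(b): satisfies the condition.
(c): fails — 0 sees both 0 and 1.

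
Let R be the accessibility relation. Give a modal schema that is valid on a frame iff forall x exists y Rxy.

This is seriality; the standard corresponding axiom is D: □ψ → ◇ψ.
Suppose □ψ→◇ψ is valid. At any x set V(ψ)=W. Then □ψ at x, so ◇ψ at x, so x has a successor.

□ψ → ◇ψ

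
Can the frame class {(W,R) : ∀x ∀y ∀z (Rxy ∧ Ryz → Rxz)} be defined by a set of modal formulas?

This is a Sahlqvist condition; the 4 axiom □q → □□q defines it.

Yes, by □q → □□q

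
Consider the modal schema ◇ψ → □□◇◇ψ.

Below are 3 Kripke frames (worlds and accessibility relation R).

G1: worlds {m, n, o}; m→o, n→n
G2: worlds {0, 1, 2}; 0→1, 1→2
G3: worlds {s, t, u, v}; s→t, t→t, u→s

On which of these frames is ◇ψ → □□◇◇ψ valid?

G1

Frame correspondent (Sahlqvist): ∀x ∀y ∀z ((xRy ∧ xR²z) → ∃w (y = w ∧ zR²w)) — i.e. a generalized confluence (Geach) condition.
G1: satisfies the condition.
G2: fails — 0R1, 0R²2 but no w with 1=w and 2R²w.
G3: fails — uRs, uR²t but no w with s=w and tR²w.
Valid on: G1.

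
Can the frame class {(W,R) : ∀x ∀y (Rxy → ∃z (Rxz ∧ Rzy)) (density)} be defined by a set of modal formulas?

This is a Sahlqvist condition; the C4 axiom □□r → □r defines it.
Suppose □□r→□r is valid. Take Rxy and set V(r)={w : xR²w}. Then □□r at x, so □r at x, so r at y, i.e. ∃z(Rxz∧Rzy).

Yes — defined by □□r → □r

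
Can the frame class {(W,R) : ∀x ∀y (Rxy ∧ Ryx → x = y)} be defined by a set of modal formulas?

No — not modally definable

Any modally definable frame class is closed under surjective bounded morphisms.
The 8-cycle (worlds a,b,c,d,e,f,g,h with a→b→c→d→e→f→g→h→a) is antisymmetric. Sending even-indexed worlds to s and odd-indexed worlds to t is a surjective bounded morphism onto the two-world frame with s↔t, which is not antisymmetric.
So the class is not modally definable.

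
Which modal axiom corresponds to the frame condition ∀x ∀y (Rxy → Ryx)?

q → □◇q

The condition is symmetry. The B schema q → □◇q defines it.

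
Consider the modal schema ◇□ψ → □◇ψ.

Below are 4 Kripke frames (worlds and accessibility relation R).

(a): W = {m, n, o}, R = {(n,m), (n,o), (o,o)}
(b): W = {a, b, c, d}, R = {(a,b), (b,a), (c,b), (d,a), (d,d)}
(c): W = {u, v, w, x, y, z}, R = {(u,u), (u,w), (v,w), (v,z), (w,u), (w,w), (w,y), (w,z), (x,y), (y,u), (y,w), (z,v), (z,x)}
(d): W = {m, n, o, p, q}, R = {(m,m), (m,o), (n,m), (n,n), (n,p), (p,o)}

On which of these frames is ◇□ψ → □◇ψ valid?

Frame correspondent (Sahlqvist): ∀x ∀y ∀z (Rxy ∧ Rxz → ∃w (Ryw ∧ Rzw)) — i.e. convergence.
(a): fails — Rno and Rnm but o and m have no common successor.
(b): fails — Rdd and Rda but d and a have no common successor.
(c): fails — Rvz and Rvw but z and w have no common successor.
(d): fails — Rmo and Rmo but o and o have no common successor.
Valid on no frame.

none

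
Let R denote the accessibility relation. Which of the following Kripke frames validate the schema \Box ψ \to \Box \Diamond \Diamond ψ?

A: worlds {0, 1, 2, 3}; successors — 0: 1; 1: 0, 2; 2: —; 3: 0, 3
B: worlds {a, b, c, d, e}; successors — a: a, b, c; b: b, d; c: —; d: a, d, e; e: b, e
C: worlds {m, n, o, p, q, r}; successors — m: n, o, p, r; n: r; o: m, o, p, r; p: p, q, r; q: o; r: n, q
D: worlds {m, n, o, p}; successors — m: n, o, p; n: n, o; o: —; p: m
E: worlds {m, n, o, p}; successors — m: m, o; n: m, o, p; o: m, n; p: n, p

The schema corresponds to a generalized confluence (Geach) condition: \forall x \forall z (xRz \to \exists w (xRw \wedge z R^2 w)).
A: fails — 1R2 but no w with 1Rw and 2R²w.
B: fails — aRc but no w with aRw and cR²w.
C: fails — rRq but no w with rRw and qR²w.
D: fails — mRo but no w with mRw and oR²w.
E: condition met.
Valid on: E.

E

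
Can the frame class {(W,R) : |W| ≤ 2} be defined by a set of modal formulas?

No

Modal frame validity is preserved under disjoint unions.
Any modal formula valid on each of 3 disjoint one-world frames is valid on their disjoint union (validity is preserved under disjoint unions). Each one-world frame has |W|=1≤2, but the union has |W|=3.
So the class is not modally definable.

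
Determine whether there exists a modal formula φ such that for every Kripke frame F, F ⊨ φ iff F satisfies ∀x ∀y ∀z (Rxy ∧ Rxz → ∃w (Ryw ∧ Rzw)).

This is a Sahlqvist condition; the .2 axiom ◇□q → □◇q defines it.

Yes, by ◇□q → □◇q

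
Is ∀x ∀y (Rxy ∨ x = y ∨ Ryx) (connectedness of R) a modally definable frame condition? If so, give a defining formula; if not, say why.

Not modally definable

If a class were modally definable it would be closed under disjoint unions (Goldblatt–Thomason).
Take 2 disjoint single-world reflexive frames: each is trivially connected, but their disjoint union has 2 worlds with no edge between distinct components, so it is not connected.
So the class is not modally definable.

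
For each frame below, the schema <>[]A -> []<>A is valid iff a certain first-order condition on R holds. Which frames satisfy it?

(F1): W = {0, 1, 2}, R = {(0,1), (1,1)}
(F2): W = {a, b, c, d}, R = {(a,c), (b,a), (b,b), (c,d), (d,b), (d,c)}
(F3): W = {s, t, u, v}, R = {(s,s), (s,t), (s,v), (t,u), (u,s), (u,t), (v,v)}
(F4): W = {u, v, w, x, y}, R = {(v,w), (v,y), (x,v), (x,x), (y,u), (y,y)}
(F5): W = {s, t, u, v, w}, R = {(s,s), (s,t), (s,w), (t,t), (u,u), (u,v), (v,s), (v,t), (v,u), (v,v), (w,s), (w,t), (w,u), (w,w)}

The schema corresponds to convergence: forall x forall y forall z (Rxy & Rxz -> exists w (Ryw & Rzw)).
(F1): ✓.
(F2): fails — Rbb and Rba but b and a have no common successor.
(F3): fails — Rsv and Rst but v and t have no common successor.
(F4): fails — Rvw and Rvw but w and w have no common successor.
(F5): fails — Rvt and Rvu but t and u have no common successor.
Valid on: (F1).

(F1)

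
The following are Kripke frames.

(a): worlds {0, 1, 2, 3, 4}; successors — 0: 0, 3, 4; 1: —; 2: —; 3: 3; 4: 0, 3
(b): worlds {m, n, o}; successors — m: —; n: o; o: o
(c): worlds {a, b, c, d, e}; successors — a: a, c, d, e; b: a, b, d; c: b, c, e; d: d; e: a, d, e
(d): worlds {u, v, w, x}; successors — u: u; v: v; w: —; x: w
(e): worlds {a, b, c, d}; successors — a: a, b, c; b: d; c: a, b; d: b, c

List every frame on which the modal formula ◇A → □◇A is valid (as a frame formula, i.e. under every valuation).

Frame correspondent (Sahlqvist): ∀x ∀y ∀z (Rxy ∧ Rxz → Ryz) — i.e. the Euclidean property.
(a): fails — R04 and R04 but not R44.
(b): condition met.
(c): fails — Rae and Rac but not Rec.
(d): fails — Rxw and Rxw but not Rww.
(e): fails — Rab and Rab but not Rbb.
Valid on: (b).

(b)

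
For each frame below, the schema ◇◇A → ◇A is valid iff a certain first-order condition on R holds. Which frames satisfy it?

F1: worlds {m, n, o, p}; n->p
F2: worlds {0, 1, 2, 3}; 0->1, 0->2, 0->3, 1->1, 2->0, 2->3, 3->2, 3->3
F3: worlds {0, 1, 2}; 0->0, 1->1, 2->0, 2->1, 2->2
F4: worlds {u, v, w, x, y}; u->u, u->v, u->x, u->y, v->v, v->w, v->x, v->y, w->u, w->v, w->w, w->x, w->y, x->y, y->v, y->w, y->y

This is the axiom for a generalized confluence (Geach) condition; its first-order frame correspondent is ∀x ∀y (xR²y → ∃w (y = w ∧ xRw)).
F1: satisfies the condition.
F2: fails — 0R²0 but no w with 0=w and 0Rw.
F3: satisfies the condition.
F4: fails — uR²w but no t with w=t and uRt.

F1, F3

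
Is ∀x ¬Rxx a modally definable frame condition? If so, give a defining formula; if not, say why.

Not modally definable

If a class were modally definable it would be closed under surjective bounded morphisms (Goldblatt–Thomason).
The 2-cycle (worlds w0,w1 with w0→w1→w0) is irreflexive, and the map sending every world to a single reflexive point • is a surjective bounded morphism (forth: every edge maps to (•,•); back: every world has a successor). So any modal formula valid on the 2-cycle is also valid on the reflexive point, which is not irreflexive.
So the class is not modally definable.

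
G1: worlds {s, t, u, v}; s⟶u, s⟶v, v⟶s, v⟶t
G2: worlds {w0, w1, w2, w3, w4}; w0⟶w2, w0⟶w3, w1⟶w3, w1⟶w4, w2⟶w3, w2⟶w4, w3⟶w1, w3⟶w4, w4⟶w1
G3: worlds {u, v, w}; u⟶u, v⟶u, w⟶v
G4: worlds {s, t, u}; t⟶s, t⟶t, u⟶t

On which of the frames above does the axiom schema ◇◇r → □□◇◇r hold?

This is the axiom for a generalized confluence (Geach) condition; its first-order frame correspondent is ∀x ∀y ∀z ((xR²y ∧ xR²z) → ∃w (y = w ∧ zR²w)).
G1: fails — sR²s, sR²t but no w with s=w and tR²w.
G2: fails — w0R²w1, w0R²w4 but no w with w1=w and w4R²w.
G3: condition met.
G4: fails — tR²s, tR²s but no w with s=w and sR²w.
Valid on: G3.

G3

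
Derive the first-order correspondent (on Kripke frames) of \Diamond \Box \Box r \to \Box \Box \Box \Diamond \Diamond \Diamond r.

\forall x \forall y \forall z ((xRy \wedge x R^3 z) \to \exists w (y R^2 w \wedge z R^3 w))

This is a Sahlqvist (Geach-type) schema ◇^1□^2r → □^3◇^3r.
Minimal-valuation argument: fix x; take any y with xR^1y and any z with xR^3z. Set V(r) to the set of worlds R-reachable from y in exactly 2 steps. Then □^2r holds at y, so the antecedent holds at x; validity forces ◇^3r at z, giving a w with zR^3w and yR^2w.
First-order correspondent: \forall x \forall y \forall z ((xRy \wedge x R^3 z) \to \exists w (y R^2 w \wedge z R^3 w)).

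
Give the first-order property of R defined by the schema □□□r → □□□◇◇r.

∀x ∀z (xR³z → ∃w (xR³w ∧ zR²w))

This is a Sahlqvist (Geach-type) schema ◇^0□^3r → □^3◇^2r.
Minimal-valuation argument: fix x; take any y with xR^0y and any z with xR^3z. Set V(r) to the set of worlds R-reachable from y in exactly 3 steps. Then □^3r holds at y, so the antecedent holds at x; validity forces ◇^2r at z, giving a w with zR^2w and yR^3w.
First-order correspondent: ∀x ∀z (xR³z → ∃w (xR³w ∧ zR²w)).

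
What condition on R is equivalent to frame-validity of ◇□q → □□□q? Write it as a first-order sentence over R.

∀x ∀y ∀z ((xRy ∧ xR³z) → ∃w (yRw ∧ z = w))

This is a Sahlqvist (Geach-type) schema ◇^1□^1q → □^3◇^0q.
Minimal-valuation argument: fix x; take any y with xR^1y and any z with xR^3z. Set V(q) to the set of worlds R-reachable from y in exactly 1 step. Then □^1q holds at y, so the antecedent holds at x; validity forces ◇^0q at z, giving a w with zR^0w and yR^1w.
First-order correspondent: ∀x ∀y ∀z ((xRy ∧ xR³z) → ∃w (yRw ∧ z = w)).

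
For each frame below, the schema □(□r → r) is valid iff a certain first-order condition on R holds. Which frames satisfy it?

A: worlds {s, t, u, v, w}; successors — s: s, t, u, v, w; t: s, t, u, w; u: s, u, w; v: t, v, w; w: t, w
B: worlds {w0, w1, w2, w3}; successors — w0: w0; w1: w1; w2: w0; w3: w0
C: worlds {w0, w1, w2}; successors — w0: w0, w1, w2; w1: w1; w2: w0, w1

A, B

Frame correspondent (Sahlqvist): ∀x ∀y (Rxy → Ryy) — i.e. shift-reflexivity.
A: holds.
B: holds.
C: fails — Rw0w2 but not Rw2w2.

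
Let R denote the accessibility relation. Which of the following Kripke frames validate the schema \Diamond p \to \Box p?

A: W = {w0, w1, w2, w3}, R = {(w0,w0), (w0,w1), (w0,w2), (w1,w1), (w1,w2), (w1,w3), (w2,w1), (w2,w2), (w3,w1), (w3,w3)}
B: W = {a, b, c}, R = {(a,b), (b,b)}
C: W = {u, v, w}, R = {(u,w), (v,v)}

The schema corresponds to partial functionality: \forall x \forall y \forall z (Rxy \wedge Rxz \to y = z).
A: fails — w0 sees both w0 and w1.
B: ✓.
C: ✓.

B, C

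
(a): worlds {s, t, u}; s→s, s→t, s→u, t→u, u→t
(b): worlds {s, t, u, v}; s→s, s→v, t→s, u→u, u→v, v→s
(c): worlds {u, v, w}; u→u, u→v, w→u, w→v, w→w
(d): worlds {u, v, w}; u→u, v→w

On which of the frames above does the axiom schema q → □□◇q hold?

This is the axiom for a generalized confluence (Geach) condition; its first-order frame correspondent is ∀x ∀z (xR²z → ∃w (x = w ∧ zRw)).
(a): fails — sR²t but no w with s=w and tRw.
(b): fails — tR²s but no w with t=w and sRw.
(c): fails — uR²v but no t with u=t and vRt.
(d): satisfies the condition.
Valid on: (d).

(d)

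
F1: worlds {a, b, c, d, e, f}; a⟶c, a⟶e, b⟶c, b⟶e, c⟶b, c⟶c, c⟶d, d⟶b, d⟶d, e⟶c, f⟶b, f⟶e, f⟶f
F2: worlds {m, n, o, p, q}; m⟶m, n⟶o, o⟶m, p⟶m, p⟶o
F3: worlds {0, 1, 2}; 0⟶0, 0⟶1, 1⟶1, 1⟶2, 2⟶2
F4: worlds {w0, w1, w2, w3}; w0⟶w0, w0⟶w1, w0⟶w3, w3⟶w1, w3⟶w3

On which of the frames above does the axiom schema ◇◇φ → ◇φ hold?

F4

Frame correspondent (Sahlqvist): ∀x ∀y ∀z (Rxy ∧ Ryz → Rxz) — i.e. transitivity.
F1: fails — Rbc and Rcd but not Rbd.
F2: fails — Rno and Rom but not Rnm.
F3: fails — R01 and R12 but not R02.
F4: holds.
Valid on: F4.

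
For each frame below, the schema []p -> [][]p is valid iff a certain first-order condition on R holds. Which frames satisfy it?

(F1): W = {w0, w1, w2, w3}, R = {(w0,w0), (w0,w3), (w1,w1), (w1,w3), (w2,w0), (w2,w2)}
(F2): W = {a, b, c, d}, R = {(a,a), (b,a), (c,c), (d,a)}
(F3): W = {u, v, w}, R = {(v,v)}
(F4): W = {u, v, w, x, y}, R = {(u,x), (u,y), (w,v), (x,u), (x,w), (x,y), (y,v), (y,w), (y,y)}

(F2), (F3)

This is the axiom for transitivity; its first-order frame correspondent is forall x forall y forall z (Rxy & Ryz -> Rxz).
(F1): fails — Rw2w0 and Rw0w3 but not Rw2w3.
(F2): satisfies the condition.
(F3): satisfies the condition.
(F4): fails — Rxw and Rwv but not Rxv.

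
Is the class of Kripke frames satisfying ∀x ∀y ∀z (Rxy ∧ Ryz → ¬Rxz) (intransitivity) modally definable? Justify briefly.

Modal frame validity is preserved under surjective bounded morphisms.
The 5-cycle (worlds w0,w1,w2,w3,w4 with w0→w1→w2→w3→w4→w0) is intransitive. Mapping every world to a single reflexive point • is a surjective bounded morphism; the reflexive point is not intransitive (R••∧R•• but R••).
So the class is not modally definable.

Not modally definable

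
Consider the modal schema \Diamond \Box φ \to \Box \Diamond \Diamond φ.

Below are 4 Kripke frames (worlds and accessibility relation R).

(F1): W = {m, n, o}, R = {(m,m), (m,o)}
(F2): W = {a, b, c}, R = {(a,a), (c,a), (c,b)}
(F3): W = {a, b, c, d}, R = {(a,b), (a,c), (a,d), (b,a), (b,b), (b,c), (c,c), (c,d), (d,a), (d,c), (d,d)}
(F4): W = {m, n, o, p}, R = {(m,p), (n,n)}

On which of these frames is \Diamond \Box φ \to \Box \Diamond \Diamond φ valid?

(F3)

The schema corresponds to a generalized confluence (Geach) condition: \forall x \forall y \forall z ((xRy \wedge xRz) \to \exists w (yRw \wedge z R^2 w)).
(F1): fails — mRm, mRo but no w with mRw and oR²w.
(F2): fails — cRa, cRb but no w with aRw and bR²w.
(F3): condition met.
(F4): fails — mRp, mRp but no w with pRw and pR²w.
Valid on: (F3).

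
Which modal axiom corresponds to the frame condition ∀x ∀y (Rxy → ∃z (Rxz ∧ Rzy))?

This is density; the standard corresponding axiom is C4: □□ψ → □ψ.
Suppose □□ψ→□ψ is valid. Take Rxy and set V(ψ)={w : xR²w}. Then □□ψ at x, so □ψ at x, so ψ at y, i.e. ∃z(Rxz∧Rzy).

□□ψ → □ψ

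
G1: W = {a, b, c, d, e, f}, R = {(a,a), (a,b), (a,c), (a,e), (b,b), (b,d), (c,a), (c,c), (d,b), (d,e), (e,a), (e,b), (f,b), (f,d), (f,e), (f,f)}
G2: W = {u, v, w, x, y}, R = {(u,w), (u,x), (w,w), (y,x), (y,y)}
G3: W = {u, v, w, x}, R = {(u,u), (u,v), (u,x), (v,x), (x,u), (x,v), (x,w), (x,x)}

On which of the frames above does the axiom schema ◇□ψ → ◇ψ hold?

G1

The schema corresponds to a generalized confluence (Geach) condition: ∀x ∀y (xRy → ∃w (yRw ∧ xRw)).
G1: ✓.
G2: fails — uRx but no t with xRt and uRt.
G3: fails — xRw but no t with wRt and xRt.
Valid on: G1.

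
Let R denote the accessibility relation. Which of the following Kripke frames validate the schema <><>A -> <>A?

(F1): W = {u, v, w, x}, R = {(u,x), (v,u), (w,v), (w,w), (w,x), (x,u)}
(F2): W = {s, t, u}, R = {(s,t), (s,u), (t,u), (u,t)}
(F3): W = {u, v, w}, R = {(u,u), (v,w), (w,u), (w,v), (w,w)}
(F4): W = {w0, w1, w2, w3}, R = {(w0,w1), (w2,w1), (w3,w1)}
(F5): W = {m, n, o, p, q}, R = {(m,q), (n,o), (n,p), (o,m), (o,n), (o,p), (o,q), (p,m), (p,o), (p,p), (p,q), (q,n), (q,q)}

The schema corresponds to transitivity: forall x forall y forall z (Rxy & Ryz -> Rxz).
(F1): fails — Rwx and Rxu but not Rwu.
(F2): fails — Rtu and Rut but not Rtt.
(F3): fails — Rvw and Rwu but not Rvu.
(F4): holds.
(F5): fails — Ron and Rno but not Roo.

(F4)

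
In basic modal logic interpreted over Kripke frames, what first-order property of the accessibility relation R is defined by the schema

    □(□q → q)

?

shift-reflexivity: ∀x ∀y (Rxy → Ryy)

Suppose □(□q→q) is valid. Take Rxy and set V(q)={w : Ryw}. Then at y, □q holds; since □(□q→q) at x, □q→q at y, so q at y, i.e. Ryy.
Conversely, any frame satisfying ∀x ∀y (Rxy → Ryy) validates the schema.
So the correspondent is shift-reflexivity.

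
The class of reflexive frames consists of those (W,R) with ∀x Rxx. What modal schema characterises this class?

□p → p

This is reflexivity; the standard corresponding axiom is T: □p → p.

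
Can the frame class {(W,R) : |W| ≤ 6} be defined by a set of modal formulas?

Modal frame validity is preserved under disjoint unions.
Any modal formula valid on each of 7 disjoint one-world frames is valid on their disjoint union (validity is preserved under disjoint unions). Each one-world frame has |W|=1≤6, but the union has |W|=7.
So no modal formula (or set of formulas) defines exactly the |W|≤6 frames.

No — not modally definable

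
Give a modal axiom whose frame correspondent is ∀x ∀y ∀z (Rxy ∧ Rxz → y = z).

A defining formula is ◇s → □s (the CD axiom).

◇s → □s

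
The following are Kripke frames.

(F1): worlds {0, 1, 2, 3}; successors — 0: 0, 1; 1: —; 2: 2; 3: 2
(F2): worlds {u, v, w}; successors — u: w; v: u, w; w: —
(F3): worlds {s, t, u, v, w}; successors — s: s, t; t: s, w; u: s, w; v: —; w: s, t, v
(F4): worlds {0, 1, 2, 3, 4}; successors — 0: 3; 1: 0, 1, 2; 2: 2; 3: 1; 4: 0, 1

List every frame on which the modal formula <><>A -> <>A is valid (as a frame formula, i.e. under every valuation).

(F1), (F2)

The schema corresponds to transitivity: forall x forall y forall z (Rxy & Ryz -> Rxz).
(F1): satisfies the condition.
(F2): satisfies the condition.
(F3): fails — Rwt and Rtw but not Rww.
(F4): fails — R10 and R03 but not R13.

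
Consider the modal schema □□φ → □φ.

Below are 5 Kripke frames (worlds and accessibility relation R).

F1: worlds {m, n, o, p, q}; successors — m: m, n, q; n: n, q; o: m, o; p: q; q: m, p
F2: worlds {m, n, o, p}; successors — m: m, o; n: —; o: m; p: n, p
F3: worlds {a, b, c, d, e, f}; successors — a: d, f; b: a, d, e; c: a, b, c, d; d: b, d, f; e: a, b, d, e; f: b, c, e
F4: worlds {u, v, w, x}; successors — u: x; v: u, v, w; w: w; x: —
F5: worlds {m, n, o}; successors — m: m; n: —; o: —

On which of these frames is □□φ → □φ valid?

The schema corresponds to density: ∀x ∀y (Rxy → ∃z (Rxz ∧ Rzy)).
F1: fails — Rqp but no z with Rqz and Rzp.
F2: satisfies the condition.
F3: satisfies the condition.
F4: fails — Rux but no z with Ruz and Rzx.
F5: satisfies the condition.

F2, F3, F5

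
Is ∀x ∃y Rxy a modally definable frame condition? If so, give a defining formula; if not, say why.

Yes, by □r → ◇r

Yes: it is seriality, defined by the D schema □r → ◇r.
Suppose □r→◇r is valid. At any x set V(r)=W. Then □r at x, so ◇r at x, so x has a successor.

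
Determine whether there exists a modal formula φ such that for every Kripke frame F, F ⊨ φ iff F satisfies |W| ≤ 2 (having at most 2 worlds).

Not modally definable

If a class were modally definable it would be closed under disjoint unions (Goldblatt–Thomason).
Any modal formula valid on each of 3 disjoint one-world frames is valid on their disjoint union (validity is preserved under disjoint unions). Each one-world frame has |W|=1≤2, but the union has |W|=3.
So the class is not modally definable.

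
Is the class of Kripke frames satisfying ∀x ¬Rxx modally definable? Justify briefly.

Modal frame validity is preserved under surjective bounded morphisms.
The 5-cycle (worlds s,t,u,v,w with s→t→u→v→w→s) is irreflexive, and the map sending every world to a single reflexive point • is a surjective bounded morphism (forth: every edge maps to (•,•); back: every world has a successor). So any modal formula valid on the 5-cycle is also valid on the reflexive point, which is not irreflexive.
So no modal formula (or set of formulas) defines exactly the irreflexive frames.

Not modally definable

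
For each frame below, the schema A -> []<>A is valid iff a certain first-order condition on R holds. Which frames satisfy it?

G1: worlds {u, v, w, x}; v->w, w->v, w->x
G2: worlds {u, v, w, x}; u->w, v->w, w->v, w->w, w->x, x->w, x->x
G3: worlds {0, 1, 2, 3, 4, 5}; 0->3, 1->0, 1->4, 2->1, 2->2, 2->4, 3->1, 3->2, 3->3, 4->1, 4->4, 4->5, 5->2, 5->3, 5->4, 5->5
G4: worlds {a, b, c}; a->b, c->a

none

The schema corresponds to symmetry: forall x forall y (Rxy -> Ryx).
G1: fails — Rwx but not Rxw.
G2: fails — Ruw but not Rwu.
G3: fails — R10 but not R01.
G4: fails — Rca but not Rac.
Valid on no frame.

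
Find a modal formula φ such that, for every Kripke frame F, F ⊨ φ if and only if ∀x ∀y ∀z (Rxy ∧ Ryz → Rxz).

□s → □□s

The condition is transitivity. The 4 schema □s → □□s defines it.
Suppose □s→□□s is valid. Take Rxy, Ryz and set V(s)={w : Rxw}. Then □s at x, so □□s at x, so □s at y, so s at z, i.e. Rxz.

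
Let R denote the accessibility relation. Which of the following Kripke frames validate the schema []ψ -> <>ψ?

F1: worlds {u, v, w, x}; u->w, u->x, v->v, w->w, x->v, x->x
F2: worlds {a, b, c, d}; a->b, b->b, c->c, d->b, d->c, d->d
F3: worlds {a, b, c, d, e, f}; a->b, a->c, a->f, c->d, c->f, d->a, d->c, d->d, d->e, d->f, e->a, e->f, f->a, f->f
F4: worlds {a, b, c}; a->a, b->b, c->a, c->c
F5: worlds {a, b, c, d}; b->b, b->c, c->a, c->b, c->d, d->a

F1, F2, F4

This is the axiom for seriality; its first-order frame correspondent is forall x exists y Rxy.
F1: satisfies the condition.
F2: satisfies the condition.
F3: fails — world b has no successor.
F4: satisfies the condition.
F5: fails — world a has no successor.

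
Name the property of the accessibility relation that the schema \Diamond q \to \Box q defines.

partial functionality: \forall x \forall y \forall z (Rxy \wedge Rxz \to y = z)

This schema is the CD axiom.
It corresponds to partial functionality: \forall x \forall y \forall z (Rxy \wedge Rxz \to y = z).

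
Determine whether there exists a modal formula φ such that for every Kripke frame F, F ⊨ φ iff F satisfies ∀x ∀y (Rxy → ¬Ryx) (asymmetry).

No

Modal frame validity is preserved under surjective bounded morphisms.
The 3-cycle (worlds a,b,c with a→b→c→a) is asymmetric. Mapping every world to a single reflexive point • is a surjective bounded morphism, and the reflexive point is not asymmetric (R•• but asymmetry requires ¬R••).
Hence asymmetry is not modally definable.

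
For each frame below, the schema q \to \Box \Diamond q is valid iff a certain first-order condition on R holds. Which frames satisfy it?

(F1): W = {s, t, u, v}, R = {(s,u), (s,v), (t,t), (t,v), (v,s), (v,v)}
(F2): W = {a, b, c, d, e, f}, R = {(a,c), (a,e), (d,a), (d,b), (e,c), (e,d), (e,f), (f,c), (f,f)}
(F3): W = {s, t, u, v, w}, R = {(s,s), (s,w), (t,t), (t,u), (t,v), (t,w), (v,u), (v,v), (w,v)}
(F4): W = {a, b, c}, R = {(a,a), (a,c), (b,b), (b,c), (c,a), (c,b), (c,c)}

(F4)

This is the axiom for symmetry; its first-order frame correspondent is \forall x \forall y (Rxy \to Ryx).
(F1): fails — Rtv but not Rvt.
(F2): fails — Rfc but not Rcf.
(F3): fails — Rtv but not Rvt.
(F4): holds.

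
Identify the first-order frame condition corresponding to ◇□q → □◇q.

convergence

Suppose ◇□q→□◇q is valid. Take Rxy, Rxz and set V(q)={w : Ryw}. Then □q at y so ◇□q at x, so □◇q at x, so ◇q at z, giving w with Rzw and Ryw.
The converse is a direct semantic check.
Frame condition: ∀x ∀y ∀z (Rxy ∧ Rxz → ∃w (Ryw ∧ Rzw)).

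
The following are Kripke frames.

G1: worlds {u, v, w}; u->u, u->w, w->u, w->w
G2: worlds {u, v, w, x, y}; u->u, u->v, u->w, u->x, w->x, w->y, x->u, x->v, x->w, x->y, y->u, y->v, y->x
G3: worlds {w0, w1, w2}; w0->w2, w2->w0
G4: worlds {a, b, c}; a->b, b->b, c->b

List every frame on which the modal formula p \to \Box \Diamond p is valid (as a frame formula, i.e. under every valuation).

This is the axiom for symmetry; its first-order frame correspondent is \forall x \forall y (Rxy \to Ryx).
G1: holds.
G2: fails — Ruv but not Rvu.
G3: holds.
G4: fails — Rab but not Rba.
Valid on: G1, G3.

G1, G3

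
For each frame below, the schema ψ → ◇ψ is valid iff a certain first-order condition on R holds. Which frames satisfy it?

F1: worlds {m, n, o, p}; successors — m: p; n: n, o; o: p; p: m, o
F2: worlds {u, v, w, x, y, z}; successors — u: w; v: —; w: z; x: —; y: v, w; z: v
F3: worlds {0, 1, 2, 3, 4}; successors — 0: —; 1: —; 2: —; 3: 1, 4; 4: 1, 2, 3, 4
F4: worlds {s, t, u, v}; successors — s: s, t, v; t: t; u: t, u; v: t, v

This is the axiom for reflexivity; its first-order frame correspondent is ∀x Rxx.
F1: fails — world m does not see itself.
F2: fails — world u does not see itself.
F3: fails — world 0 does not see itself.
F4: satisfies the condition.
Valid on: F4.

F4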